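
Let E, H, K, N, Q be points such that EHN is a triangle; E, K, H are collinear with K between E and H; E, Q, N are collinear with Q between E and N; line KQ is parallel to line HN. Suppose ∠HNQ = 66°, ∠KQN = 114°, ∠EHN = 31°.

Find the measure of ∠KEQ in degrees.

∠KEQ = 83°

1. ∠EQK = 66°  [linear pair at Q on EN]
2. ∠EKQ = 31°  [KQ∥HN, corresponding at K]
3. ∠KEQ = 83°  [△EKQ]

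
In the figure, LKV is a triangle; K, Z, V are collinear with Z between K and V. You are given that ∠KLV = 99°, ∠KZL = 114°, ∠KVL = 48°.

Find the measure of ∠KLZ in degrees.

∠KLZ = 33°

1. ∠LKV = 33°  [△LKV]
2. ∠LKZ = 33°  [Z on ray KV]
3. ∠KLZ = 33°  [△LKZ]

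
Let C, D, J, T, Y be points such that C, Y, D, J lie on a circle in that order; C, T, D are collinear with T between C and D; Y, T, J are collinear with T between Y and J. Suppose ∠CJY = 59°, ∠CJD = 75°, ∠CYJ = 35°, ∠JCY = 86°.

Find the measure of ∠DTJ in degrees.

1. ∠CDY = 59°  [same arc CY]
2. ∠CYD = 105°  [cyclic CYDJ, opposite ∠Y+∠J]
3. ∠CDJ = 35°  [same arc CJ]
4. ∠DCY = 16°  [△CYD]
5. ∠DJY = 16°  [same arc YD]
6. ∠DTJ = 129°  [△DTJ]

∠DTJ = 129°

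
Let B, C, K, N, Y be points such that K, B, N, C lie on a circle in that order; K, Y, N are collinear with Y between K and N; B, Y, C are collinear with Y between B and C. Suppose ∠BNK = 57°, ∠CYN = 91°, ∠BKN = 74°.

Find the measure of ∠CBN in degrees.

1. ∠BCK = 57°  [same arc KB]
2. ∠CYK = 89°  [linear pair at Y on KN]
3. ∠CKN = 34°  [△KYC]
4. ∠CBN = 34°  [same arc NC]

∠CBN = 34°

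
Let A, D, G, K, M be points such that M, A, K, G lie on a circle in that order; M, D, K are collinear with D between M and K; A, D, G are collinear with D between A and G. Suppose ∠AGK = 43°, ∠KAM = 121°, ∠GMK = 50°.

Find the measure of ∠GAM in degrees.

∠GAM = 71°

1. ∠KGM = 59°  [cyclic MAKG, opposite ∠A+∠G]
2. ∠GKM = 71°  [△MKG]
3. ∠GAM = 71°  [same arc MG]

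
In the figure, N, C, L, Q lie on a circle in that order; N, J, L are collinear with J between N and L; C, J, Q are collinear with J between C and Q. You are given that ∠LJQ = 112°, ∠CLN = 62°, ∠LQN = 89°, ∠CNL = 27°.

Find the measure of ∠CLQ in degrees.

1. ∠CJN = 112°  [vertical angles at J]
2. ∠CQN = 62°  [same arc NC]
3. ∠NCQ = 41°  [△NJC]
4. ∠CNQ = 77°  [△NCQ]
5. ∠CLQ = 103°  [cyclic NCLQ, opposite ∠N+∠L]

∠CLQ = 103°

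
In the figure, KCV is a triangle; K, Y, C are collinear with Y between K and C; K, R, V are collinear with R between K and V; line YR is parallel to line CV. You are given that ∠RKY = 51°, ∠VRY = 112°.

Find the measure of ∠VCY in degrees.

∠VCY = 61°

1. ∠KRY = 68°  [linear pair at R on KV]
2. ∠KYR = 61°  [△KYR]
3. ∠CYR = 119°  [linear pair at Y on KC]
4. ∠VCY = 61°  [YR∥CV, co-interior at C–Y]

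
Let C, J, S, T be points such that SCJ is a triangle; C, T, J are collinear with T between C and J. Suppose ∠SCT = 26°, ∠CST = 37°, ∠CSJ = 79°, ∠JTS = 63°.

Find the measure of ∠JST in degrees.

1. ∠JCS = 26°  [T on ray CJ]
2. ∠CJS = 75°  [△SCJ]
3. ∠SJT = 75°  [T on ray JC]
4. ∠JST = 42°  [△STJ]

∠JST = 42°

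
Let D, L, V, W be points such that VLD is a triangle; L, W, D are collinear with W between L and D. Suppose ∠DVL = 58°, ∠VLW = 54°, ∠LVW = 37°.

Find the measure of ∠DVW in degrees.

1. ∠LWV = 89°  [△VLW]
2. ∠DLV = 54°  [W on ray LD]
3. ∠DWV = 91°  [linear pair at W on LD]
4. ∠LDV = 68°  [△VLD]
5. ∠VDW = 68°  [W on ray DL]
6. ∠DVW = 21°  [△VWD]

∠DVW = 21°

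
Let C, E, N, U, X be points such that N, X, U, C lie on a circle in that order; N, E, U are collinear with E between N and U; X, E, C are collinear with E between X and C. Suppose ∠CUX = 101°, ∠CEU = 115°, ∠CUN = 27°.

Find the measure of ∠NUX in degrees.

∠NUX = 74°

1. ∠CNX = 79°  [cyclic NXUC, opposite ∠N+∠U]
2. ∠CXN = 27°  [same arc NC]
3. ∠NCX = 74°  [△NXC]
4. ∠NUX = 74°  [same arc NX]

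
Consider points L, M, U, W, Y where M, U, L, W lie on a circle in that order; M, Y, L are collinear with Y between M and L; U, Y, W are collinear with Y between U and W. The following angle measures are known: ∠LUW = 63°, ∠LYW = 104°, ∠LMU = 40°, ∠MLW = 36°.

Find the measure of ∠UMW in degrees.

1. ∠LMW = 63°  [same arc LW]
2. ∠MYU = 104°  [vertical angles at Y]
3. ∠MYW = 76°  [linear pair at Y on ML]
4. ∠MUW = 36°  [△MYU]
5. ∠MWU = 41°  [△MYW]
6. ∠UMW = 103°  [△MUW]

∠UMW = 103°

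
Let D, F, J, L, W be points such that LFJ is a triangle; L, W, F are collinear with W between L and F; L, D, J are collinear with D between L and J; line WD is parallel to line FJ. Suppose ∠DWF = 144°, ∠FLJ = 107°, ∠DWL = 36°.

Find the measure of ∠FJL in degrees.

1. ∠DLW = 107°  [W on LF, D on LJ]
2. ∠LDW = 37°  [△LWD]
3. ∠FJL = 37°  [WD∥FJ, corresponding at D]

∠FJL = 37°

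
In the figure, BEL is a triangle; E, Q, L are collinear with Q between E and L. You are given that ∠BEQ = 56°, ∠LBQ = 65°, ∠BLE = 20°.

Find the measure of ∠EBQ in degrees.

1. ∠BLQ = 20°  [Q on ray LE]
2. ∠BQL = 95°  [△BQL]
3. ∠BQE = 85°  [linear pair at Q on EL]
4. ∠EBQ = 39°  [△BEQ]

∠EBQ = 39°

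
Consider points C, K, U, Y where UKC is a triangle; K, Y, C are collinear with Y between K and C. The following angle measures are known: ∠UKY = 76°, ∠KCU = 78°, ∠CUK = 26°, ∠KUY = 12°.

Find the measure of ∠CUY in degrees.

∠CUY = 14°

1. ∠KYU = 92°  [△UKY]
2. ∠UCY = 78°  [Y on ray CK]
3. ∠CYU = 88°  [linear pair at Y on KC]
4. ∠CUY = 14°  [△UYC]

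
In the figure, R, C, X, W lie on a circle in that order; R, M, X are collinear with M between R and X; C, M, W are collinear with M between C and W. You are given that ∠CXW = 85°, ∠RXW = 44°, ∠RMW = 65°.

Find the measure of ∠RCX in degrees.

1. ∠CRW = 95°  [cyclic RCXW, opposite ∠R+∠X]
2. ∠RCW = 44°  [same arc RW]
3. ∠CMX = 65°  [vertical angles at M]
4. ∠CWR = 41°  [△RCW]
5. ∠CMR = 115°  [linear pair at M on RX]
6. ∠CXR = 41°  [same arc RC]
7. ∠CRX = 21°  [△RMC]
8. ∠RCX = 118°  [△RCX]

∠RCX = 118°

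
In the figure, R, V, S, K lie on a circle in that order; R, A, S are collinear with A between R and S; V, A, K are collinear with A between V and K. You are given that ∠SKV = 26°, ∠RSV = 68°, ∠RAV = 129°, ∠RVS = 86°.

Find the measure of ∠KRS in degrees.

1. ∠KAS = 129°  [vertical angles at A]
2. ∠RKS = 94°  [cyclic RVSK, opposite ∠V+∠K]
3. ∠KSR = 25°  [△SAK]
4. ∠KRS = 61°  [△RSK]

∠KRS = 61°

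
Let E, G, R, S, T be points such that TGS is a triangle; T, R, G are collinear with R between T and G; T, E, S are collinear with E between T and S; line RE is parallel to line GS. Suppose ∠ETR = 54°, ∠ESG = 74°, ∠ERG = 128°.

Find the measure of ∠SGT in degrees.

1. ∠GTS = 54°  [R on TG, E on TS]
2. ∠GST = 74°  [E on ray ST]
3. ∠SGT = 52°  [△TGS]

∠SGT = 52°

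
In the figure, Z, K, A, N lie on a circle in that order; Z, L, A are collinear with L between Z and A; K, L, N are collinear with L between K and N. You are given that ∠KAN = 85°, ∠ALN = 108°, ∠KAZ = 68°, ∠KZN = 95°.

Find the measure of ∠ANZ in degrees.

1. ∠NLZ = 72°  [linear pair at L on ZA]
2. ∠KNZ = 68°  [same arc ZK]
3. ∠NKZ = 17°  [△ZKN]
4. ∠AZN = 40°  [△ZLN]
5. ∠NAZ = 17°  [same arc ZN]
6. ∠ANZ = 123°  [△ZAN]

∠ANZ = 123°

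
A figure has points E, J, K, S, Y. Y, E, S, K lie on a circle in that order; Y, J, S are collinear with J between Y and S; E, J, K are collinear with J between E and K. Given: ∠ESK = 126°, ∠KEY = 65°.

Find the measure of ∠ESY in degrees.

1. ∠EYK = 54°  [cyclic YESK, opposite ∠Y+∠S]
2. ∠EKY = 61°  [△YEK]
3. ∠ESY = 61°  [same arc YE]

∠ESY = 61°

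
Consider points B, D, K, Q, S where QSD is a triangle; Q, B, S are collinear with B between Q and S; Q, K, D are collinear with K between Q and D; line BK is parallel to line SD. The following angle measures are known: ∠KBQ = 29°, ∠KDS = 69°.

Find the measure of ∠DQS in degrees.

1. ∠DSQ = 29°  [BK∥SD, corresponding at B]
2. ∠QDS = 69°  [K on ray DQ]
3. ∠DQS = 82°  [△QSD]

∠DQS = 82°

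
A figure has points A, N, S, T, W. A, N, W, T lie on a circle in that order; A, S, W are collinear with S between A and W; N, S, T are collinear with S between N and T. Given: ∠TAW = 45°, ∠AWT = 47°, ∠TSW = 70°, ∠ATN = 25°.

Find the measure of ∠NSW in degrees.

1. ∠TNW = 45°  [same arc WT]
2. ∠AWN = 25°  [same arc AN]
3. ∠NSW = 110°  [△NSW]

∠NSW = 110°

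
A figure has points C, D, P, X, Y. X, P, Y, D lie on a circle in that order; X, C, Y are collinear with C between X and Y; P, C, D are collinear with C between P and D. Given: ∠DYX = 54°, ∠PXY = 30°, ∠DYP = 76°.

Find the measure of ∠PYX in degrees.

∠PYX = 22°

1. ∠DPX = 54°  [same arc XD]
2. ∠PDY = 30°  [same arc PY]
3. ∠PCX = 96°  [△XCP]
4. ∠DPY = 74°  [△PYD]
5. ∠PCY = 84°  [linear pair at C on XY]
6. ∠PYX = 22°  [△PCY]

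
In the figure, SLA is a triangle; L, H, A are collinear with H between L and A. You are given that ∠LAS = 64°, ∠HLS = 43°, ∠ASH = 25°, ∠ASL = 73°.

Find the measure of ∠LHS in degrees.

∠LHS = 89°

1. ∠HAS = 64°  [H on ray AL]
2. ∠AHS = 91°  [△SHA]
3. ∠LHS = 89°  [linear pair at H on LA]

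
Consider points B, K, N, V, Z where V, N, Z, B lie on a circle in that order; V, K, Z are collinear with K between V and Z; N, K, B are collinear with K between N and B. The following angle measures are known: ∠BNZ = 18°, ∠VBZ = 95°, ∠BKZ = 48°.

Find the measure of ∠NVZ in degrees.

∠NVZ = 65°

1. ∠BVZ = 18°  [same arc ZB]
2. ∠BZV = 67°  [△VZB]
3. ∠NKV = 48°  [vertical angles at K]
4. ∠BNV = 67°  [same arc VB]
5. ∠NVZ = 65°  [△VKN]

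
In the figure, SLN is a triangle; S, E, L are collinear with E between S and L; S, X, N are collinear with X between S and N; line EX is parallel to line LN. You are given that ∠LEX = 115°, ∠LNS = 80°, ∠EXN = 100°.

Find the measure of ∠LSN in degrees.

1. ∠SEX = 65°  [linear pair at E on SL]
2. ∠EXS = 80°  [EX∥LN, corresponding at X]
3. ∠ESX = 35°  [△SEX]
4. ∠LSN = 35°  [E on SL, X on SN]

∠LSN = 35°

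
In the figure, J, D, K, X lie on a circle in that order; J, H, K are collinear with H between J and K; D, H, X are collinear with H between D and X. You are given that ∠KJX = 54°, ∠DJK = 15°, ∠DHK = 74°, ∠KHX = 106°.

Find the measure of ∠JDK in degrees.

∠JDK = 113°

1. ∠KDX = 54°  [same arc KX]
2. ∠DKJ = 52°  [△DHK]
3. ∠JDK = 113°  [△JDK]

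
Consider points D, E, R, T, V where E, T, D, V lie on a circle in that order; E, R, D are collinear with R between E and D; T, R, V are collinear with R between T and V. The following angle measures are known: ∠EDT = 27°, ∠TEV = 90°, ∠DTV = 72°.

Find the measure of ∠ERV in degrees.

∠ERV = 81°

1. ∠EVT = 27°  [same arc ET]
2. ∠DEV = 72°  [same arc DV]
3. ∠ERV = 81°  [△ERV]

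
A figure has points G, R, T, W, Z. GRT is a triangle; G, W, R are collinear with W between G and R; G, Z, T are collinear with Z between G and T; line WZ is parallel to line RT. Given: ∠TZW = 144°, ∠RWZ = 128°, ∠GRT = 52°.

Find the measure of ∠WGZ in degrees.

∠WGZ = 92°

1. ∠GZW = 36°  [linear pair at Z on GT]
2. ∠GWZ = 52°  [linear pair at W on GR]
3. ∠WGZ = 92°  [△GWZ]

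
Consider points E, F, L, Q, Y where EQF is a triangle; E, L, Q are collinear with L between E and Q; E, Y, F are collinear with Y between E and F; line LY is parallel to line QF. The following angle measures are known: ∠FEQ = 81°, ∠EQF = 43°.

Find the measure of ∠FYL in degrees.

∠FYL = 124°

1. ∠EFQ = 56°  [△EQF]
2. ∠EYL = 56°  [LY∥QF, corresponding at Y]
3. ∠FYL = 124°  [linear pair at Y on EF]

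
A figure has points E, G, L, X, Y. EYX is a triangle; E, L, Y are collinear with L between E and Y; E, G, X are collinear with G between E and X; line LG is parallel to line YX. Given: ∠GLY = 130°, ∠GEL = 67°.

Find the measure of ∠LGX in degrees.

1. ∠ELG = 50°  [linear pair at L on EY]
2. ∠EGL = 63°  [△ELG]
3. ∠LGX = 117°  [linear pair at G on EX]

∠LGX = 117°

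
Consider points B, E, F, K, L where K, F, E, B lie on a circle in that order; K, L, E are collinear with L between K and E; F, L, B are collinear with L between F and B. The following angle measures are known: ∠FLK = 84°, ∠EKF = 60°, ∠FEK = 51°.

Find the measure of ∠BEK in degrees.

1. ∠BLE = 84°  [vertical angles at L]
2. ∠EBF = 60°  [same arc FE]
3. ∠BEK = 36°  [△ELB]

∠BEK = 36°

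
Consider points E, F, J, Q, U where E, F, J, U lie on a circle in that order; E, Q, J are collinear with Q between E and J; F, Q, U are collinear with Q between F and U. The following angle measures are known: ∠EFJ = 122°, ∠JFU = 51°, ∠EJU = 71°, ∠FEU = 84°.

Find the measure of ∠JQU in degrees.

∠JQU = 76°

1. ∠JEU = 51°  [same arc JU]
2. ∠EFU = 71°  [same arc EU]
3. ∠EUF = 25°  [△EFU]
4. ∠EQU = 104°  [△EQU]
5. ∠JQU = 76°  [linear pair at Q on EJ]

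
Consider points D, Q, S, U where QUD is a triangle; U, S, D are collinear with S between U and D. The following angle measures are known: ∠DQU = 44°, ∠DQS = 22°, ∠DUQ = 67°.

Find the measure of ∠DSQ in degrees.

1. ∠QDU = 69°  [△QUD]
2. ∠QDS = 69°  [S on ray DU]
3. ∠DSQ = 89°  [△QSD]

∠DSQ = 89°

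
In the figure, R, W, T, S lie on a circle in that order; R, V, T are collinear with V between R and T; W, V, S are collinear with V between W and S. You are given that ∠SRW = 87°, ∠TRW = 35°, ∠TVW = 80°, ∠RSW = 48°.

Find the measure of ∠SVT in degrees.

1. ∠RWS = 45°  [△RWS]
2. ∠TSW = 35°  [same arc WT]
3. ∠RTS = 45°  [same arc RS]
4. ∠SVT = 100°  [△TVS]

∠SVT = 100°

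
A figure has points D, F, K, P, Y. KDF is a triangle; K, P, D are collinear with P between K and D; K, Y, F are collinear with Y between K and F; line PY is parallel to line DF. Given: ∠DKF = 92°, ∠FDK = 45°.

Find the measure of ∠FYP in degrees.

1. ∠DFK = 43°  [△KDF]
2. ∠KYP = 43°  [PY∥DF, corresponding at Y]
3. ∠FYP = 137°  [linear pair at Y on KF]

∠FYP = 137°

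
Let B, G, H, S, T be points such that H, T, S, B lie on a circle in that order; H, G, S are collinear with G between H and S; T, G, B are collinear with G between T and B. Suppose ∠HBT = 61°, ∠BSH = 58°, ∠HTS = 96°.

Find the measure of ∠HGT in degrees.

1. ∠HST = 61°  [same arc HT]
2. ∠BTH = 58°  [same arc HB]
3. ∠SHT = 23°  [△HTS]
4. ∠HGT = 99°  [△HGT]

∠HGT = 99°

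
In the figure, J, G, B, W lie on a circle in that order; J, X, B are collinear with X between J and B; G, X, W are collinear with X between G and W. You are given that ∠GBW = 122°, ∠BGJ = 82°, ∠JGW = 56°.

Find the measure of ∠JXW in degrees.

∠JXW = 88°

1. ∠GJW = 58°  [cyclic JGBW, opposite ∠J+∠B]
2. ∠BWJ = 98°  [cyclic JGBW, opposite ∠G+∠W]
3. ∠JBW = 56°  [same arc JW]
4. ∠GWJ = 66°  [△JGW]
5. ∠BJW = 26°  [△JBW]
6. ∠JXW = 88°  [△JXW]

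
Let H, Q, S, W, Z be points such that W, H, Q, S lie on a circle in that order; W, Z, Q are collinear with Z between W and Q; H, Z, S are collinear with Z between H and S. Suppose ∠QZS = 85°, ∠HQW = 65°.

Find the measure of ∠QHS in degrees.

∠QHS = 20°

1. ∠HZW = 85°  [vertical angles at Z]
2. ∠HZQ = 95°  [linear pair at Z on WQ]
3. ∠QHS = 20°  [△HZQ]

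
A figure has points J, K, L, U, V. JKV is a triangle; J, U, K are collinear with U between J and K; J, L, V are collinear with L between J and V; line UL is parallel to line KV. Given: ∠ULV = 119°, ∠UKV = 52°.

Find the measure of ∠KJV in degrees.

1. ∠JLU = 61°  [linear pair at L on JV]
2. ∠JKV = 52°  [U on ray KJ]
3. ∠JVK = 61°  [UL∥KV, corresponding at L]
4. ∠KJV = 67°  [△JKV]

∠KJV = 67°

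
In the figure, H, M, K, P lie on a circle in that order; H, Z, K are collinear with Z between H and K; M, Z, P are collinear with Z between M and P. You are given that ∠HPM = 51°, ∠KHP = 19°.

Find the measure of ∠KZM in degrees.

∠KZM = 110°

1. ∠HKM = 51°  [same arc HM]
2. ∠KMP = 19°  [same arc KP]
3. ∠KZM = 110°  [△MZK]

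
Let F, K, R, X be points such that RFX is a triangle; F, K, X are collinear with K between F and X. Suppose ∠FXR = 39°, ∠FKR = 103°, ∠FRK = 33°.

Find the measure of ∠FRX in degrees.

∠FRX = 97°

1. ∠KFR = 44°  [△RFK]
2. ∠RFX = 44°  [K on ray FX]
3. ∠FRX = 97°  [△RFX]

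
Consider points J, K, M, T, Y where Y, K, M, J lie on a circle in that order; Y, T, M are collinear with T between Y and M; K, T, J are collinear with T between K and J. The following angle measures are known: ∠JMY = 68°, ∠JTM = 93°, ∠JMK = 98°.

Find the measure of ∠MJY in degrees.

∠MJY = 49°

1. ∠JKY = 68°  [same arc YJ]
2. ∠JTY = 87°  [linear pair at T on YM]
3. ∠JYK = 82°  [cyclic YKMJ, opposite ∠Y+∠M]
4. ∠KJY = 30°  [△YKJ]
5. ∠JYM = 63°  [△YTJ]
6. ∠MJY = 49°  [△YMJ]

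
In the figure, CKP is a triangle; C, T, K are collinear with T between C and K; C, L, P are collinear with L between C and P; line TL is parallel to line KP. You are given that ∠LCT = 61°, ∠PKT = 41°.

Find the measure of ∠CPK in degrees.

1. ∠KCP = 61°  [T on CK, L on CP]
2. ∠CKP = 41°  [T on ray KC]
3. ∠CPK = 78°  [△CKP]

∠CPK = 78°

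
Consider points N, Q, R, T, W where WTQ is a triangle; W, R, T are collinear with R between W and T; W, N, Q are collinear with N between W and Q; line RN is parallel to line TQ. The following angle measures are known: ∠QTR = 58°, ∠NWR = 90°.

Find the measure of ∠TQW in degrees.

1. ∠QTW = 58°  [R on ray TW]
2. ∠QWT = 90°  [R on WT, N on WQ]
3. ∠TQW = 32°  [△WTQ]

∠TQW = 32°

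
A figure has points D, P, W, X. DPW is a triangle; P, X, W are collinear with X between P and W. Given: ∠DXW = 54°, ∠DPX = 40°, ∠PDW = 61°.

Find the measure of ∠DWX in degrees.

∠DWX = 79°

1. ∠DPW = 40°  [X on ray PW]
2. ∠DWP = 79°  [△DPW]
3. ∠DWX = 79°  [X on ray WP]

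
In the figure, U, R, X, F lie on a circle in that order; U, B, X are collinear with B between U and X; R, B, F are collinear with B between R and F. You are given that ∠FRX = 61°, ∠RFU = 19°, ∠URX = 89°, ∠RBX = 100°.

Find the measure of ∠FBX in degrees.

1. ∠FUX = 61°  [same arc XF]
2. ∠FBU = 100°  [△UBF]
3. ∠FBX = 80°  [linear pair at B on UX]

∠FBX = 80°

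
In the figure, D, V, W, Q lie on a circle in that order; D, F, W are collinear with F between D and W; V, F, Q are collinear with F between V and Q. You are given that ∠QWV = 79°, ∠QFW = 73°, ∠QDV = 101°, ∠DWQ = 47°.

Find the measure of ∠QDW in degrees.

∠QDW = 41°

1. ∠VQW = 60°  [△WFQ]
2. ∠QVW = 41°  [△VWQ]
3. ∠QDW = 41°  [same arc WQ]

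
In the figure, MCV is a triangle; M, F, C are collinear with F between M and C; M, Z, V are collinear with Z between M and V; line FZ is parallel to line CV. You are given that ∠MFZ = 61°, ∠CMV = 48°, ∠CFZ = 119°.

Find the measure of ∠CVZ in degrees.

1. ∠MCV = 61°  [FZ∥CV, corresponding at F]
2. ∠CVM = 71°  [△MCV]
3. ∠CVZ = 71°  [Z on ray VM]

∠CVZ = 71°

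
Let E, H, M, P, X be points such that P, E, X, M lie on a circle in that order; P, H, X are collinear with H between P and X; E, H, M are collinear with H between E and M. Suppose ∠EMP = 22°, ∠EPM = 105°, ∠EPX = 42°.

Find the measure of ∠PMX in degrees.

∠PMX = 64°

1. ∠EXP = 22°  [same arc PE]
2. ∠PEX = 116°  [△PEX]
3. ∠PMX = 64°  [cyclic PEXM, opposite ∠E+∠M]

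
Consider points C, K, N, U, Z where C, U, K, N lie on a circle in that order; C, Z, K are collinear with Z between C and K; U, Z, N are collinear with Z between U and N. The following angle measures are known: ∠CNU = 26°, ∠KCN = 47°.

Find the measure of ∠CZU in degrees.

1. ∠CKU = 26°  [same arc CU]
2. ∠KUN = 47°  [same arc KN]
3. ∠KZU = 107°  [△UZK]
4. ∠CZU = 73°  [linear pair at Z on CK]

∠CZU = 73°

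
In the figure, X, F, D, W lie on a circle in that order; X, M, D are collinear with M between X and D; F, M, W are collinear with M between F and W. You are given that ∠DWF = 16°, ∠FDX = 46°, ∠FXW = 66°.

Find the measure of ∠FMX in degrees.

1. ∠DXF = 16°  [same arc FD]
2. ∠FWX = 46°  [same arc XF]
3. ∠WFX = 68°  [△XFW]
4. ∠FMX = 96°  [△XMF]

∠FMX = 96°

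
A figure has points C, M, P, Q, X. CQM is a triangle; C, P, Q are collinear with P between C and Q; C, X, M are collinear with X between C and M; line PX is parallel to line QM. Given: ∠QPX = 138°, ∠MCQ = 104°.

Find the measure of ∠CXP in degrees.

1. ∠CPX = 42°  [linear pair at P on CQ]
2. ∠PCX = 104°  [P on CQ, X on CM]
3. ∠CXP = 34°  [△CPX]

∠CXP = 34°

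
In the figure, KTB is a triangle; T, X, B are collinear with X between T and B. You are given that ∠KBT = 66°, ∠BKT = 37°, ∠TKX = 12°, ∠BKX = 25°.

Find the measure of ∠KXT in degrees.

1. ∠KBX = 66°  [X on ray BT]
2. ∠BXK = 89°  [△KXB]
3. ∠KXT = 91°  [linear pair at X on TB]

∠KXT = 91°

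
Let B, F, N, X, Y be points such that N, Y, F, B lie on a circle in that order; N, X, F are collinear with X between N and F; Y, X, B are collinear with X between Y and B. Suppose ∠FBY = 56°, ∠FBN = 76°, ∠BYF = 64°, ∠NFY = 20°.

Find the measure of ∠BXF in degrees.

∠BXF = 84°

1. ∠BNF = 64°  [same arc FB]
2. ∠BFN = 40°  [△NFB]
3. ∠BXF = 84°  [△FXB]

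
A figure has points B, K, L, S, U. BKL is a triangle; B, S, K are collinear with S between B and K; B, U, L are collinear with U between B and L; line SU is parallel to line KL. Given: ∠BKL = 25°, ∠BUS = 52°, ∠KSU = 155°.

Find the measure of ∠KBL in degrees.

∠KBL = 103°

1. ∠BSU = 25°  [SU∥KL, corresponding at S]
2. ∠SBU = 103°  [△BSU]
3. ∠KBL = 103°  [S on BK, U on BL]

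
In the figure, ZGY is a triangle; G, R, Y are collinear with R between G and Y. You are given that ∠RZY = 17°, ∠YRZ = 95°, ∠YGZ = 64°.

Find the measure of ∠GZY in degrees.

1. ∠RYZ = 68°  [△ZRY]
2. ∠GYZ = 68°  [R on ray YG]
3. ∠GZY = 48°  [△ZGY]

∠GZY = 48°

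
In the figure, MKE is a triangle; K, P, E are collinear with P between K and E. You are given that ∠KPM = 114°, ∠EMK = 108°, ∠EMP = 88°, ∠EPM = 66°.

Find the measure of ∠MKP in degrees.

1. ∠MEP = 26°  [△MPE]
2. ∠KEM = 26°  [P on ray EK]
3. ∠EKM = 46°  [△MKE]
4. ∠MKP = 46°  [P on ray KE]

∠MKP = 46°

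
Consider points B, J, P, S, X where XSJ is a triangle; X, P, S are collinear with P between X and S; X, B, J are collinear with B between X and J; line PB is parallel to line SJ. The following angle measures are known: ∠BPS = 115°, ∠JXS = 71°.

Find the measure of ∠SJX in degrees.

∠SJX = 44°

1. ∠BPX = 65°  [linear pair at P on XS]
2. ∠BXP = 71°  [P on XS, B on XJ]
3. ∠PBX = 44°  [△XPB]
4. ∠SJX = 44°  [PB∥SJ, corresponding at B]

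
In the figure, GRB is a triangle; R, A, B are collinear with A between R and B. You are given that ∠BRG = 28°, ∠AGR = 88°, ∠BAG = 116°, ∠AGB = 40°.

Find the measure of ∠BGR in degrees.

∠BGR = 128°

1. ∠ABG = 24°  [△GAB]
2. ∠GBR = 24°  [A on ray BR]
3. ∠BGR = 128°  [△GRB]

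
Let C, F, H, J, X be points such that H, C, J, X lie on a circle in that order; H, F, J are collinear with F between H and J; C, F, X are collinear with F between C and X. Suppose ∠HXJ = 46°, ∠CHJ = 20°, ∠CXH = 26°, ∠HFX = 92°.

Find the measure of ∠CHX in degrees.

∠CHX = 82°

1. ∠CXJ = 20°  [same arc CJ]
2. ∠JFX = 88°  [linear pair at F on HJ]
3. ∠HJX = 72°  [△JFX]
4. ∠HCX = 72°  [same arc HX]
5. ∠CHX = 82°  [△HCX]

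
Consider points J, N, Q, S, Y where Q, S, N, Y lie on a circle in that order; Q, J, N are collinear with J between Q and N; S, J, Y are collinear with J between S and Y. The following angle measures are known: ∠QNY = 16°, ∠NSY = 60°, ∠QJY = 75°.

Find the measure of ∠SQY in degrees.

∠SQY = 119°

1. ∠QSY = 16°  [same arc QY]
2. ∠NQY = 60°  [same arc NY]
3. ∠QYS = 45°  [△QJY]
4. ∠SQY = 119°  [△QSY]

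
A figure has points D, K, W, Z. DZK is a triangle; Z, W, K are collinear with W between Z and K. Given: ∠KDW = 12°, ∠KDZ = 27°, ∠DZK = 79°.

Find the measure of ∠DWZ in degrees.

∠DWZ = 86°

1. ∠DKZ = 74°  [△DZK]
2. ∠DKW = 74°  [W on ray KZ]
3. ∠DWK = 94°  [△DWK]
4. ∠DWZ = 86°  [linear pair at W on ZK]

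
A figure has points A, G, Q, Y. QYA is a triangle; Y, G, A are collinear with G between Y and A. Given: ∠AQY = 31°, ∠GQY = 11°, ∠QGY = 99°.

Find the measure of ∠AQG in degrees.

1. ∠GYQ = 70°  [△QYG]
2. ∠AGQ = 81°  [linear pair at G on YA]
3. ∠AYQ = 70°  [G on ray YA]
4. ∠QAY = 79°  [△QYA]
5. ∠GAQ = 79°  [G on ray AY]
6. ∠AQG = 20°  [△QGA]

∠AQG = 20°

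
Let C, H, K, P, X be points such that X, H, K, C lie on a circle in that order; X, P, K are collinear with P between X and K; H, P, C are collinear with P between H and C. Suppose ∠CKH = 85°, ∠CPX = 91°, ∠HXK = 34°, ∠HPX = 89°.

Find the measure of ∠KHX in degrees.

∠KHX = 118°

1. ∠CXH = 95°  [cyclic XHKC, opposite ∠X+∠K]
2. ∠CHX = 57°  [△XPH]
3. ∠HCX = 28°  [△XHC]
4. ∠HKX = 28°  [same arc XH]
5. ∠KHX = 118°  [△XHK]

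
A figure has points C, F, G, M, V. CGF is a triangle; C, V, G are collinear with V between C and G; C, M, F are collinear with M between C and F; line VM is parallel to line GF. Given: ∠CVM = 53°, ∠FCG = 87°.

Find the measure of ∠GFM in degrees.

1. ∠CGF = 53°  [VM∥GF, corresponding at V]
2. ∠CFG = 40°  [△CGF]
3. ∠GFM = 40°  [M on ray FC]

∠GFM = 40°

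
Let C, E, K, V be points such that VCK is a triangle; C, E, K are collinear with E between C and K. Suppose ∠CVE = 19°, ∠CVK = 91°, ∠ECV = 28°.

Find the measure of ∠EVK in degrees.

∠EVK = 72°

1. ∠CEV = 133°  [△VCE]
2. ∠KCV = 28°  [E on ray CK]
3. ∠KEV = 47°  [linear pair at E on CK]
4. ∠CKV = 61°  [△VCK]
5. ∠EKV = 61°  [E on ray KC]
6. ∠EVK = 72°  [△VEK]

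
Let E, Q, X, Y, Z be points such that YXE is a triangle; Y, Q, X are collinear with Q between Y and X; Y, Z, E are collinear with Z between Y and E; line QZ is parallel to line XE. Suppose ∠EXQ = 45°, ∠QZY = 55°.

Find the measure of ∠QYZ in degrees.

1. ∠EXY = 45°  [Q on ray XY]
2. ∠XEY = 55°  [QZ∥XE, corresponding at Z]
3. ∠EYX = 80°  [△YXE]
4. ∠QYZ = 80°  [Q on YX, Z on YE]

∠QYZ = 80°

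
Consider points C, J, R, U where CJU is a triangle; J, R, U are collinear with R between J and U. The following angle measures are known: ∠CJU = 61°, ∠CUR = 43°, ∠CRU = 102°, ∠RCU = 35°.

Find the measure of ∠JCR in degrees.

1. ∠CJR = 61°  [R on ray JU]
2. ∠CRJ = 78°  [linear pair at R on JU]
3. ∠JCR = 41°  [△CJR]

∠JCR = 41°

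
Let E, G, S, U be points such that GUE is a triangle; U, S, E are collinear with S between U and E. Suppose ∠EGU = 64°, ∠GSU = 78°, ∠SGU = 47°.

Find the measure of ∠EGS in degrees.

1. ∠GUS = 55°  [△GUS]
2. ∠ESG = 102°  [linear pair at S on UE]
3. ∠EUG = 55°  [S on ray UE]
4. ∠GEU = 61°  [△GUE]
5. ∠GES = 61°  [S on ray EU]
6. ∠EGS = 17°  [△GSE]

∠EGS = 17°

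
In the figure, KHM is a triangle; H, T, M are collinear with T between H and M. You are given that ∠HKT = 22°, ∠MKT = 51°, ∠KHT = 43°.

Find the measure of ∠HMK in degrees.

∠HMK = 64°

1. ∠HTK = 115°  [△KHT]
2. ∠KTM = 65°  [linear pair at T on HM]
3. ∠KMT = 64°  [△KTM]
4. ∠HMK = 64°  [T on ray MH]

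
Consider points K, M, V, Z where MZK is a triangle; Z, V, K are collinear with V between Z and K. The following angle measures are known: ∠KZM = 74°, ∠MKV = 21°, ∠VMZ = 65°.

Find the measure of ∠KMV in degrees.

1. ∠MZV = 74°  [V on ray ZK]
2. ∠MVZ = 41°  [△MZV]
3. ∠KVM = 139°  [linear pair at V on ZK]
4. ∠KMV = 20°  [△MVK]

∠KMV = 20°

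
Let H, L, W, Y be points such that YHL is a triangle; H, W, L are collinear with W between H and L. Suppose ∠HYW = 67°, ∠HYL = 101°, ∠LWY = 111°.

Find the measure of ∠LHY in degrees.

1. ∠HWY = 69°  [linear pair at W on HL]
2. ∠WHY = 44°  [△YHW]
3. ∠LHY = 44°  [W on ray HL]

∠LHY = 44°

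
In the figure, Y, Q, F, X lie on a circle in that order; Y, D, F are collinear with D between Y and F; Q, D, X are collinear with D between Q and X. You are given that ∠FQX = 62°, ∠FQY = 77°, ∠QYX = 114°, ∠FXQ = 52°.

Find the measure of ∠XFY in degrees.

∠XFY = 15°

1. ∠FYX = 62°  [same arc FX]
2. ∠FXY = 103°  [cyclic YQFX, opposite ∠Q+∠X]
3. ∠XFY = 15°  [△YFX]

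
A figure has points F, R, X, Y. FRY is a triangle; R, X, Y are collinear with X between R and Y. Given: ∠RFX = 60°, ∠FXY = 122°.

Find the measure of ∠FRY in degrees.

1. ∠FXR = 58°  [linear pair at X on RY]
2. ∠FRX = 62°  [△FRX]
3. ∠FRY = 62°  [X on ray RY]

∠FRY = 62°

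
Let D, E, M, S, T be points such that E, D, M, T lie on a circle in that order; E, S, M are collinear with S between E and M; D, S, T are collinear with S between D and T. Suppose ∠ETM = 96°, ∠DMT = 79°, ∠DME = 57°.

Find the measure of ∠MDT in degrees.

∠MDT = 62°

1. ∠EDM = 84°  [cyclic EDMT, opposite ∠D+∠T]
2. ∠DEM = 39°  [△EDM]
3. ∠DTM = 39°  [same arc DM]
4. ∠MDT = 62°  [△DMT]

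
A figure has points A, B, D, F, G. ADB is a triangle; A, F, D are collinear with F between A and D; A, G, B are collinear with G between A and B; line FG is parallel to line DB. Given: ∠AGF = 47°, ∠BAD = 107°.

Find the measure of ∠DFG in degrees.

1. ∠ABD = 47°  [FG∥DB, corresponding at G]
2. ∠ADB = 26°  [△ADB]
3. ∠AFG = 26°  [FG∥DB, corresponding at F]
4. ∠DFG = 154°  [linear pair at F on AD]

∠DFG = 154°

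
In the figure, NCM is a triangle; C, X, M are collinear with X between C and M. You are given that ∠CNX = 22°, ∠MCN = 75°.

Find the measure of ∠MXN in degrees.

1. ∠NCX = 75°  [X on ray CM]
2. ∠CXN = 83°  [△NCX]
3. ∠MXN = 97°  [linear pair at X on CM]

∠MXN = 97°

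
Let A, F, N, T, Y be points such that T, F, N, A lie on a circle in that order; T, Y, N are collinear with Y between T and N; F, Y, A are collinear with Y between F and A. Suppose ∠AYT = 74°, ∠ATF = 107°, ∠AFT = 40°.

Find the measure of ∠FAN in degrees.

∠FAN = 34°

1. ∠AYN = 106°  [linear pair at Y on TN]
2. ∠ANT = 40°  [same arc TA]
3. ∠FAN = 34°  [△NYA]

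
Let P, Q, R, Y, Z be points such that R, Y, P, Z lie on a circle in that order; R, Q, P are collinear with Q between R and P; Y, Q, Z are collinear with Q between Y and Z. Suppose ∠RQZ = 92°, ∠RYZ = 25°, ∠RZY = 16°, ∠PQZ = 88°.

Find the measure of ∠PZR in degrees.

∠PZR = 83°

1. ∠PRZ = 72°  [△RQZ]
2. ∠RPZ = 25°  [same arc RZ]
3. ∠PZR = 83°  [△RPZ]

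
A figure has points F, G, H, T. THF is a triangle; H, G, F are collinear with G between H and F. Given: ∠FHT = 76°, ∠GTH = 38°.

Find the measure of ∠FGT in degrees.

1. ∠GHT = 76°  [G on ray HF]
2. ∠HGT = 66°  [△THG]
3. ∠FGT = 114°  [linear pair at G on HF]

∠FGT = 114°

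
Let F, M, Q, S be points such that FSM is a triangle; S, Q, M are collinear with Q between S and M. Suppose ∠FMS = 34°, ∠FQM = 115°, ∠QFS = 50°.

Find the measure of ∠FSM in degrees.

∠FSM = 65°

1. ∠FQS = 65°  [linear pair at Q on SM]
2. ∠FSQ = 65°  [△FSQ]
3. ∠FSM = 65°  [Q on ray SM]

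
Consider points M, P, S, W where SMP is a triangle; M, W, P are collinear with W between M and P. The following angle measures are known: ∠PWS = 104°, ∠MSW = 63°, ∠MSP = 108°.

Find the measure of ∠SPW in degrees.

∠SPW = 31°

1. ∠MWS = 76°  [linear pair at W on MP]
2. ∠SMW = 41°  [△SMW]
3. ∠PMS = 41°  [W on ray MP]
4. ∠MPS = 31°  [△SMP]
5. ∠SPW = 31°  [W on ray PM]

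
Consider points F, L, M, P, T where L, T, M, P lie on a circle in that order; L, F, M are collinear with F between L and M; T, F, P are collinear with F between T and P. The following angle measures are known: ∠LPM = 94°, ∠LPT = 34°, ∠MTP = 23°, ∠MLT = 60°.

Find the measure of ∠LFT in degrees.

∠LFT = 57°

1. ∠LMT = 34°  [same arc LT]
2. ∠MFT = 123°  [△TFM]
3. ∠LFT = 57°  [linear pair at F on LM]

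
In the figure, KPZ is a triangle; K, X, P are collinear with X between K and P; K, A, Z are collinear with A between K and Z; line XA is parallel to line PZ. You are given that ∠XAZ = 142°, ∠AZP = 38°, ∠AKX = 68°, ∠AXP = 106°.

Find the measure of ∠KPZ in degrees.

∠KPZ = 74°

1. ∠KZP = 38°  [A on ray ZK]
2. ∠PKZ = 68°  [X on KP, A on KZ]
3. ∠KPZ = 74°  [△KPZ]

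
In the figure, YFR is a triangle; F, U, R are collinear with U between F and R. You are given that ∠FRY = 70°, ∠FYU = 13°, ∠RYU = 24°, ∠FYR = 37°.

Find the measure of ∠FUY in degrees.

1. ∠URY = 70°  [U on ray RF]
2. ∠RUY = 86°  [△YUR]
3. ∠FUY = 94°  [linear pair at U on FR]

∠FUY = 94°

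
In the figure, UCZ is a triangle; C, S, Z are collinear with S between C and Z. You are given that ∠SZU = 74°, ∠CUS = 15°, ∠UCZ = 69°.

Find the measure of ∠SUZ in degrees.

∠SUZ = 22°

1. ∠SCU = 69°  [S on ray CZ]
2. ∠CSU = 96°  [△UCS]
3. ∠USZ = 84°  [linear pair at S on CZ]
4. ∠SUZ = 22°  [△USZ]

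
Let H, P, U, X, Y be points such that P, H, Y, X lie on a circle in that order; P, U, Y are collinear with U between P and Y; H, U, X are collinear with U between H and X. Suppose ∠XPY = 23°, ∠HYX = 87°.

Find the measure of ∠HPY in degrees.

1. ∠XHY = 23°  [same arc YX]
2. ∠HXY = 70°  [△HYX]
3. ∠HPY = 70°  [same arc HY]

∠HPY = 70°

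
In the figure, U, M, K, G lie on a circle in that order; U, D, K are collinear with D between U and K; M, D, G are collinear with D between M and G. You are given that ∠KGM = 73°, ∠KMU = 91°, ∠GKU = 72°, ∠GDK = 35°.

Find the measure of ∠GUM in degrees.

∠GUM = 92°

1. ∠KUM = 73°  [same arc MK]
2. ∠MKU = 16°  [△UMK]
3. ∠GMU = 72°  [same arc UG]
4. ∠MGU = 16°  [same arc UM]
5. ∠GUM = 92°  [△UMG]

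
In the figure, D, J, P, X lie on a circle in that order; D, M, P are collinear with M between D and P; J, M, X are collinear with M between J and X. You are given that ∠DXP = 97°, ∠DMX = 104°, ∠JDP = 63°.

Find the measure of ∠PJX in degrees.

∠PJX = 42°

1. ∠DJP = 83°  [cyclic DJPX, opposite ∠J+∠X]
2. ∠JMP = 104°  [vertical angles at M]
3. ∠DPJ = 34°  [△DJP]
4. ∠PJX = 42°  [△JMP]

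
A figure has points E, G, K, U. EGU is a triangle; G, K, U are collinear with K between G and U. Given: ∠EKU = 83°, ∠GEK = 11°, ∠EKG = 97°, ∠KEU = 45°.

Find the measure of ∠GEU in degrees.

∠GEU = 56°

1. ∠EUK = 52°  [△EKU]
2. ∠EGK = 72°  [△EGK]
3. ∠EUG = 52°  [K on ray UG]
4. ∠EGU = 72°  [K on ray GU]
5. ∠GEU = 56°  [△EGU]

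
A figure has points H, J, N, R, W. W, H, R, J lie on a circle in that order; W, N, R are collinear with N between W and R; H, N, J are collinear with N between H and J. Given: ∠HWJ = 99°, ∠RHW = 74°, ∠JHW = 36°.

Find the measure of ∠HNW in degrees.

∠HNW = 83°

1. ∠HJW = 45°  [△WHJ]
2. ∠HRW = 45°  [same arc WH]
3. ∠HWR = 61°  [△WHR]
4. ∠HNW = 83°  [△WNH]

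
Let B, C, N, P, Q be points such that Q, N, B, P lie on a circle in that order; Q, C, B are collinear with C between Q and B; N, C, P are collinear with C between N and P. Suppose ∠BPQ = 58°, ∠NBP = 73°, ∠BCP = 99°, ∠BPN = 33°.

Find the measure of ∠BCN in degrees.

∠BCN = 81°

1. ∠BNQ = 122°  [cyclic QNBP, opposite ∠N+∠P]
2. ∠BNP = 74°  [△NBP]
3. ∠BQN = 33°  [same arc NB]
4. ∠NBQ = 25°  [△QNB]
5. ∠BCN = 81°  [△NCB]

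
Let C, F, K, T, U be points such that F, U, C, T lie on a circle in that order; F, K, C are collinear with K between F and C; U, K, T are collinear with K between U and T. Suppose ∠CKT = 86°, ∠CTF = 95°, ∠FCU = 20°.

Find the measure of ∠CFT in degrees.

1. ∠FKT = 94°  [linear pair at K on FC]
2. ∠FTU = 20°  [same arc FU]
3. ∠CFT = 66°  [△FKT]

∠CFT = 66°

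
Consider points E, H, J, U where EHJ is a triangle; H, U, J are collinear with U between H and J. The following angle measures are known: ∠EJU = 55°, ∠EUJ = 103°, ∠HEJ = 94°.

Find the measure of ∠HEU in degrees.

∠HEU = 72°

1. ∠EJH = 55°  [U on ray JH]
2. ∠EUH = 77°  [linear pair at U on HJ]
3. ∠EHJ = 31°  [△EHJ]
4. ∠EHU = 31°  [U on ray HJ]
5. ∠HEU = 72°  [△EHU]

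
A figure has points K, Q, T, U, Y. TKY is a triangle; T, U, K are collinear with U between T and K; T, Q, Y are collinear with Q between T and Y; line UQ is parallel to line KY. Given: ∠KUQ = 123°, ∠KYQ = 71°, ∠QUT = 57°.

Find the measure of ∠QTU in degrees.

1. ∠KYT = 71°  [Q on ray YT]
2. ∠TKY = 57°  [UQ∥KY, corresponding at U]
3. ∠KTY = 52°  [△TKY]
4. ∠QTU = 52°  [U on TK, Q on TY]

∠QTU = 52°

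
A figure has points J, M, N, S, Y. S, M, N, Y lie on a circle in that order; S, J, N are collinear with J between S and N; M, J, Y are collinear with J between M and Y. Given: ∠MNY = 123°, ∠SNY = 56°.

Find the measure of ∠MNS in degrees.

1. ∠MSY = 57°  [cyclic SMNY, opposite ∠S+∠N]
2. ∠SMY = 56°  [same arc SY]
3. ∠MYS = 67°  [△SMY]
4. ∠MNS = 67°  [same arc SM]

∠MNS = 67°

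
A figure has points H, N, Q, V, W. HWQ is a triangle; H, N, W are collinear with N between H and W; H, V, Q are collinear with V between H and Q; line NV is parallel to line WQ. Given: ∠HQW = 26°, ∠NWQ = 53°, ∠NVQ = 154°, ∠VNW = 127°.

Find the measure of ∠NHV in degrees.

1. ∠HVN = 26°  [NV∥WQ, corresponding at V]
2. ∠HNV = 53°  [linear pair at N on HW]
3. ∠NHV = 101°  [△HNV]

∠NHV = 101°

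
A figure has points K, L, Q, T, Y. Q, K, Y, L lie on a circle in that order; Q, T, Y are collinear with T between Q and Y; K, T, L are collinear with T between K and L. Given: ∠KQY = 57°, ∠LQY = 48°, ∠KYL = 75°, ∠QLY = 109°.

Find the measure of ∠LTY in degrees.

∠LTY = 100°

1. ∠KLY = 57°  [same arc KY]
2. ∠LYQ = 23°  [△QYL]
3. ∠LTY = 100°  [△YTL]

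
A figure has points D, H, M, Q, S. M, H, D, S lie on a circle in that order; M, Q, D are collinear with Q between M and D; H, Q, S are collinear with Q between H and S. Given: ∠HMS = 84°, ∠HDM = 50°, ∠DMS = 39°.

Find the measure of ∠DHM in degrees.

1. ∠HDS = 96°  [cyclic MHDS, opposite ∠M+∠D]
2. ∠DHS = 39°  [same arc DS]
3. ∠DSH = 45°  [△HDS]
4. ∠DMH = 45°  [same arc HD]
5. ∠DHM = 85°  [△MHD]

∠DHM = 85°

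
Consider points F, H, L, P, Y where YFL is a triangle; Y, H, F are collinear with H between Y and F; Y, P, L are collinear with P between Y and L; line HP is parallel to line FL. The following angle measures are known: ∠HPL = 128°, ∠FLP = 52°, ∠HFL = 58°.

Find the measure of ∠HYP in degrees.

1. ∠FLY = 52°  [P on ray LY]
2. ∠LFY = 58°  [H on ray FY]
3. ∠FYL = 70°  [△YFL]
4. ∠HYP = 70°  [H on YF, P on YL]

∠HYP = 70°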